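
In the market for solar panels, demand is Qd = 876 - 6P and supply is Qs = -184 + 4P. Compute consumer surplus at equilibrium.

Equilibrium: 876 - 6P = -184 + 4P gives P* = 106, Q* = 240.
Demand choke price (Qd = 0): P = 146.
CS = ½(146 − 106)(240) = 4800.

Consumer surplus = 4800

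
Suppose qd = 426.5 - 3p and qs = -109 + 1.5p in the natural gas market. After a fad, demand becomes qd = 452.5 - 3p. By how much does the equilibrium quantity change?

Δq = 26/3

Original equilibrium: p* = 119, q* = 69.5.
New equilibrium: 452.5 - 3p = -109 + 1.5p, so 561.5 = 4.5p and p' = 1123/9; q' = 452.5 − 3(1123/9) = 469/6.
Change in quantity: 469/6 − 69.5 = 26/3.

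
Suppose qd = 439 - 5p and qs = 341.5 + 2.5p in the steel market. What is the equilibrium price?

Set qd = qs: 439 - 5p = 341.5 + 2.5p.
97.5 = 7.5p, so p* = 13.
q* = 439 − 5(13) = 374.

p* = 13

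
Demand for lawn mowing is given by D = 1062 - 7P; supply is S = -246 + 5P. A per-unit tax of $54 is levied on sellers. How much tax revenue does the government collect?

Tax revenue = 7641

Pre-tax equilibrium: P* = 109, Q* = 299.
Tax on sellers shifts supply to S = -246 + 5(P − 54) = -516 + 5P.
1062 - 7P = -516 + 5P gives buyer price Pb = 131.5; sellers receive Ps = 131.5 − 54 = 77.5.
New quantity: Q = 1062 − 7(131.5) = 141.5.
Revenue = 54 × 141.5 = 7641.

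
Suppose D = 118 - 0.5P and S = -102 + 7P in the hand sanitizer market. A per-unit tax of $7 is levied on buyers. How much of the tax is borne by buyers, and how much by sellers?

Buyers bear 98/15, sellers bear 7/15

Pre-tax equilibrium: P* = 88/3, Q* = 310/3.
Tax on buyers shifts demand to D = 118 − 0.5(P + 7) = 114.5 - 0.5P.
114.5 - 0.5P = -102 + 7P gives seller price Ps = 433/15; buyers pay Pb = 433/15 + 7 = 538/15.
New quantity: Q = 118 − 0.5(538/15) = 1501/15.
Buyer burden = 538/15 − 88/3 = 98/15; seller burden = 88/3 − 433/15 = 7/15.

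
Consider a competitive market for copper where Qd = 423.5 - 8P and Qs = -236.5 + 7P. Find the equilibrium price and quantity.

P* = 44, Q* = 71.5

Set Qd = Qs: 423.5 - 8P = -236.5 + 7P.
660 = 15P, so P* = 44.
Q* = 423.5 − 8(44) = 71.5.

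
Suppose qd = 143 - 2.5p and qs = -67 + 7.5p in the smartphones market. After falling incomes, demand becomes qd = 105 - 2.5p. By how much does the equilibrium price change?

Δp = -3.8

Original equilibrium: p* = 21, q* = 90.5.
New equilibrium: 105 - 2.5p = -67 + 7.5p, so 172 = 10p and p' = 17.2; q' = 105 − 2.5(17.2) = 62.
Change in price: 17.2 − 21 = -3.8.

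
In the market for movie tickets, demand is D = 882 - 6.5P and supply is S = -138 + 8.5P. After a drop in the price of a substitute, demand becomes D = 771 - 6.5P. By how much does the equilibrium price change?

Original equilibrium: P* = 68, Q* = 440.
New equilibrium: 771 - 6.5P = -138 + 8.5P, so 909 = 15P and P' = 60.6; Q' = 771 − 6.5(60.6) = 377.1.
Change in price: 60.6 − 68 = -7.4.

ΔP = -7.4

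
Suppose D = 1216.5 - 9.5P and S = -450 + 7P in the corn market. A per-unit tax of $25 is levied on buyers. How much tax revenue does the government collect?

Tax revenue = 128900/33

Pre-tax equilibrium: P* = 101, Q* = 257.
Tax on buyers shifts demand to D = 1216.5 − 9.5(P + 25) = 979 - 9.5P.
979 - 9.5P = -450 + 7P gives seller price Ps = 2858/33; buyers pay Pb = 2858/33 + 25 = 3683/33.
New quantity: Q = 1216.5 − 9.5(3683/33) = 5156/33.
Revenue = 25 × 5156/33 = 128900/33.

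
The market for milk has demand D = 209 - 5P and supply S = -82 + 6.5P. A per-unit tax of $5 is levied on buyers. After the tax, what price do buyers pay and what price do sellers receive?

Buyers pay 647/23, sellers receive 532/23

Pre-tax equilibrium: P* = 582/23, Q* = 1897/23.
Tax on buyers shifts demand to D = 209 − 5(P + 5) = 184 - 5P.
184 - 5P = -82 + 6.5P gives seller price Ps = 532/23; buyers pay Pb = 532/23 + 5 = 647/23.
New quantity: Q = 209 − 5(647/23) = 1572/23.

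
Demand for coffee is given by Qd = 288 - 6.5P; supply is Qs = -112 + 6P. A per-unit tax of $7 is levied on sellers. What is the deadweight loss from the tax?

Deadweight loss = 76.44

Pre-tax equilibrium: P* = 32, Q* = 80.
Tax on sellers shifts supply to Qs = -112 + 6(P − 7) = -154 + 6P.
288 - 6.5P = -154 + 6P gives buyer price Pb = 35.36; sellers receive Ps = 35.36 − 7 = 28.36.
New quantity: Q = 288 − 6.5(35.36) = 58.16.
DWL = ½ × 7 × (80 − 58.16) = 76.44.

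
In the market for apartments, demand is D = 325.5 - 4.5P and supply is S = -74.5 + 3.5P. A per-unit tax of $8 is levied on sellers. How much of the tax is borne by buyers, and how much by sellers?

Pre-tax equilibrium: P* = 50, Q* = 100.5.
Tax on sellers shifts supply to S = -74.5 + 3.5(P − 8) = -102.5 + 3.5P.
325.5 - 4.5P = -102.5 + 3.5P gives buyer price Pb = 53.5; sellers receive Ps = 53.5 − 8 = 45.5.
New quantity: Q = 325.5 − 4.5(53.5) = 84.75.
Buyer burden = 53.5 − 50 = 3.5; seller burden = 50 − 45.5 = 4.5.

Buyers bear $3.5, sellers bear $4.5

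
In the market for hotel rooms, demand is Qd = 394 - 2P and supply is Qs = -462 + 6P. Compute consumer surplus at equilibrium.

Equilibrium: 394 - 2P = -462 + 6P gives P* = 107, Q* = 180.
Demand choke price (Qd = 0): P = 197.
CS = ½(197 − 107)(180) = 8100.

Consumer surplus = 8100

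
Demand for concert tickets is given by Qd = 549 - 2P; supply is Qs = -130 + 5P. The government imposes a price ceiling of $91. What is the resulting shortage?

Shortage = 42

Equilibrium price would be P* = 97, so the ceiling at 91 binds.
At P = 91: Qd = 549 − 2(91) = 367, Qs = -130 + 5(91) = 325.
Shortage = 367 − 325 = 42.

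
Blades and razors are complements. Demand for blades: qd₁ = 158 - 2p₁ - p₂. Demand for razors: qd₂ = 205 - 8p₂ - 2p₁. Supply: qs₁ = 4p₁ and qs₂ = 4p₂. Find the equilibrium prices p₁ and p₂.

Market 1: 158 - 2p₁ - p₂ = 4p₁ → 6p₁ + p₂ = 158.
Market 2: 12p₂ + 2p₁ = 205.
Eliminating p₂: 12×(1) − 1×(2) gives 70p₁ = 1691, so p₁ = 1691/70.
Back-substitute into (2): p₂ = (205 − 2×1691/70) / 12 = 457/35.

p₁ = 1691/70, p₂ = 457/35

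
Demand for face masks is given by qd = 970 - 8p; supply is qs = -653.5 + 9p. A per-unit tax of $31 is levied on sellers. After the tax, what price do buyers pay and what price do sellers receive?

Pre-tax equilibrium: p* = 95.5, q* = 206.
Tax on sellers shifts supply to qs = -653.5 + 9(p − 31) = -932.5 + 9p.
970 - 8p = -932.5 + 9p gives buyer price pb = 3805/34; sellers receive ps = 3805/34 − 31 = 2751/34.
New quantity: q = 970 − 8(3805/34) = 1270/17.

Buyers pay 3805/34, sellers receive 2751/34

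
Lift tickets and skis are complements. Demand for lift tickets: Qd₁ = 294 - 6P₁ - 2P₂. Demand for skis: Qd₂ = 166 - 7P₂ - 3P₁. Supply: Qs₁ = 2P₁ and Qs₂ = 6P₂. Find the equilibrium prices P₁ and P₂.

Market 1: 294 - 6P₁ - 2P₂ = 2P₁ → 8P₁ + 2P₂ = 294.
Market 2: 13P₂ + 3P₁ = 166.
Eliminating P₂: 13×(1) − 2×(2) gives 98P₁ = 3490, so P₁ = 1745/49.
Back-substitute into (2): P₂ = (166 − 3×1745/49) / 13 = 223/49.

P₁ = 1745/49, P₂ = 223/49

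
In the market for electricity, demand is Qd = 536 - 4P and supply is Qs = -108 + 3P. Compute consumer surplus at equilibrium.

Equilibrium: 536 - 4P = -108 + 3P gives P* = 92, Q* = 168.
Demand choke price (Qd = 0): P = 134.
CS = ½(134 − 92)(168) = 3528.

Consumer surplus = 3528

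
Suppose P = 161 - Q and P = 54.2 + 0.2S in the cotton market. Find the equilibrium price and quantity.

Set the two price expressions equal: 161 - Q = 54.2 + 0.2Q.
106.8 = 1.2Q, so Q* = 89.
P* = 161 − (1)(89) = 72.

P* = 72, Q* = 89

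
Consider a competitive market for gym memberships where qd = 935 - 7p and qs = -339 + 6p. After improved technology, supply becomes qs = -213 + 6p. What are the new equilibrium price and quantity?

Original equilibrium: p* = 98, q* = 249.
New equilibrium: 935 - 7p = -213 + 6p, so 1148 = 13p and p' = 1148/13; q' = 935 − 7(1148/13) = 4119/13.

p' = 1148/13, q' = 4119/13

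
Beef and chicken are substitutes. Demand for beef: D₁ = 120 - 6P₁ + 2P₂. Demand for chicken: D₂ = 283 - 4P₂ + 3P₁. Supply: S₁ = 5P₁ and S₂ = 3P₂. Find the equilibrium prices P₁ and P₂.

P₁ = 1406/71, P₂ = 3473/71

Market 1: 120 - 6P₁ + 2P₂ = 5P₁ → 11P₁ - 2P₂ = 120.
Market 2: 7P₂ - 3P₁ = 283.
Eliminating P₂: 7×(1) + 2×(2) gives 71P₁ = 1406, so P₁ = 1406/71.
Back-substitute into (2): P₂ = (283 + 3×1406/71) / 7 = 3473/71.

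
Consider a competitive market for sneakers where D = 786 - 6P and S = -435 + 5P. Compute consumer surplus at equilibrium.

Consumer surplus = 1200

Equilibrium: 786 - 6P = -435 + 5P gives P* = 111, Q* = 120.
Demand choke price (D = 0): P = 131.
CS = ½(131 − 111)(120) = 1200.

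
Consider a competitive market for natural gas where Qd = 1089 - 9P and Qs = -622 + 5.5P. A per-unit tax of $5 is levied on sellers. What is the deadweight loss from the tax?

Pre-tax equilibrium: P* = 118, Q* = 27.
Tax on sellers shifts supply to Qs = -622 + 5.5(P − 5) = -649.5 + 5.5P.
1089 - 9P = -649.5 + 5.5P gives buyer price Pb = 3477/29; sellers receive Ps = 3477/29 − 5 = 3332/29.
New quantity: Q = 1089 − 9(3477/29) = 288/29.
DWL = ½ × 5 × (27 − 288/29) = 2475/58.

Deadweight loss = 2475/58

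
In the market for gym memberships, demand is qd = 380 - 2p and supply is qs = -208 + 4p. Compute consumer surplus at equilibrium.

Equilibrium: 380 - 2p = -208 + 4p gives p* = 98, q* = 184.
Demand choke price (qd = 0): p = 190.
CS = ½(190 − 98)(184) = 8464.

Consumer surplus = 8464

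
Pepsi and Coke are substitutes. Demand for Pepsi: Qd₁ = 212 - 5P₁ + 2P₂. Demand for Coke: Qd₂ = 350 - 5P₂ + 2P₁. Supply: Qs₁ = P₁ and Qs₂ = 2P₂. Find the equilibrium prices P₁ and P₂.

P₁ = 1092/19, P₂ = 1262/19

Market 1: 212 - 5P₁ + 2P₂ = P₁ → 6P₁ - 2P₂ = 212.
Market 2: 7P₂ - 2P₁ = 350.
Eliminating P₂: 7×(1) + 2×(2) gives 38P₁ = 2184, so P₁ = 1092/19.
Back-substitute into (2): P₂ = (350 + 2×1092/19) / 7 = 1262/19.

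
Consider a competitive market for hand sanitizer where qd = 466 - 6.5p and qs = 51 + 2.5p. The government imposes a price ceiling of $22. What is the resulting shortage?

Equilibrium price would be p* = 415/9, so the ceiling at 22 binds.
At p = 22: qd = 466 − 6.5(22) = 323, qs = 51 + 2.5(22) = 106.
Shortage = 323 − 106 = 217.

Shortage = 217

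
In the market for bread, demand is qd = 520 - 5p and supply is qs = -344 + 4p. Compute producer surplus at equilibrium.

Producer surplus = 200

Equilibrium: 520 - 5p = -344 + 4p gives p* = 96, q* = 40.
Supply starts at p = 86 (where qs = 0).
PS = ½(96 − 86)(40) = 200.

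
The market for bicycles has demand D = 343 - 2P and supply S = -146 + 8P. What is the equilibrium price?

Set D = S: 343 - 2P = -146 + 8P.
489 = 10P, so P* = 48.9.
Q* = 343 − 2(48.9) = 245.2.

P* = 48.9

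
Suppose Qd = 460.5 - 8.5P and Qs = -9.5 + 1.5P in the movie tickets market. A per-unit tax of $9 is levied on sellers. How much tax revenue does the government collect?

Tax revenue = 445.725

Pre-tax equilibrium: P* = 47, Q* = 61.
Tax on sellers shifts supply to Qs = -9.5 + 1.5(P − 9) = -23 + 1.5P.
460.5 - 8.5P = -23 + 1.5P gives buyer price Pb = 48.35; sellers receive Ps = 48.35 − 9 = 39.35.
New quantity: Q = 460.5 − 8.5(48.35) = 49.525.
Revenue = 9 × 49.525 = 445.725.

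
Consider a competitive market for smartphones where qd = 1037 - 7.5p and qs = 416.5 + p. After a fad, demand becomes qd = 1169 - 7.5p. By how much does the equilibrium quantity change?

Δq = 264/17

Original equilibrium: p* = 73, q* = 489.5.
New equilibrium: 1169 - 7.5p = 416.5 + p, so 752.5 = 8.5p and p' = 1505/17; q' = 1169 − 7.5(1505/17) = 17171/34.
Change in quantity: 17171/34 − 489.5 = 264/17.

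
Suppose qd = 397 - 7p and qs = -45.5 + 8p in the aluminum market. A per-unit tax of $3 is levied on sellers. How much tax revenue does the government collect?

Tax revenue = 537.9

Pre-tax equilibrium: p* = 29.5, q* = 190.5.
Tax on sellers shifts supply to qs = -45.5 + 8(p − 3) = -69.5 + 8p.
397 - 7p = -69.5 + 8p gives buyer price pb = 31.1; sellers receive ps = 31.1 − 3 = 28.1.
New quantity: q = 397 − 7(31.1) = 179.3.
Revenue = 3 × 179.3 = 537.9.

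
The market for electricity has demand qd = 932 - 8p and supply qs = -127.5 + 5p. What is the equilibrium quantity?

q* = 280

Set qd = qs: 932 - 8p = -127.5 + 5p.
1059.5 = 13p, so p* = 81.5.
q* = 932 − 8(81.5) = 280.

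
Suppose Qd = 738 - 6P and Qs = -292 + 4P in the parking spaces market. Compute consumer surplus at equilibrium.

Equilibrium: 738 - 6P = -292 + 4P gives P* = 103, Q* = 120.
Demand choke price (Qd = 0): P = 123.
CS = ½(123 − 103)(120) = 1200.

Consumer surplus = 1200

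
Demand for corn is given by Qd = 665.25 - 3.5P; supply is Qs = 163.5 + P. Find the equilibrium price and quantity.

P* = 111.5, Q* = 275

Set Qd = Qs: 665.25 - 3.5P = 163.5 + P.
501.75 = 4.5P, so P* = 111.5.
Q* = 665.25 − 3.5(111.5) = 275.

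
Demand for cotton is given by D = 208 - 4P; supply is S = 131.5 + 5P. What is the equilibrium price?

P* = 8.5

Set D = S: 208 - 4P = 131.5 + 5P.
76.5 = 9P, so P* = 8.5.
Q* = 208 − 4(8.5) = 174.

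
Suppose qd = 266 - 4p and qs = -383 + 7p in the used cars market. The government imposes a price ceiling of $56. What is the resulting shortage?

Equilibrium price would be p* = 59, so the ceiling at 56 binds.
At p = 56: qd = 266 − 4(56) = 42, qs = -383 + 7(56) = 9.
Shortage = 42 − 9 = 33.

Shortage = 33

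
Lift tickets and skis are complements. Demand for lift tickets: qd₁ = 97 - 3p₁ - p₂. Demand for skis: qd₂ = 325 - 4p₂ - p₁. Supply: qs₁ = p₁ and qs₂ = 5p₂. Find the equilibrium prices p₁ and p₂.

Market 1: 97 - 3p₁ - p₂ = p₁ → 4p₁ + p₂ = 97.
Market 2: 9p₂ + p₁ = 325.
Eliminating p₂: 9×(1) − 1×(2) gives 35p₁ = 548, so p₁ = 548/35.
Back-substitute into (2): p₂ = (325 − 1×548/35) / 9 = 1203/35.

p₁ = 548/35, p₂ = 1203/35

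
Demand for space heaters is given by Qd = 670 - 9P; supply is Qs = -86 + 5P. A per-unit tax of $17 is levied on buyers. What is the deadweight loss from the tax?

Pre-tax equilibrium: P* = 54, Q* = 184.
Tax on buyers shifts demand to Qd = 670 − 9(P + 17) = 517 - 9P.
517 - 9P = -86 + 5P gives seller price Ps = 603/14; buyers pay Pb = 603/14 + 17 = 841/14.
New quantity: Q = 670 − 9(841/14) = 1811/14.
DWL = ½ × 17 × (184 − 1811/14) = 13005/28.

Deadweight loss = 13005/28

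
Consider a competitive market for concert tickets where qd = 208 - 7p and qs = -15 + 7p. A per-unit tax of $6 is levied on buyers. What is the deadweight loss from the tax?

Pre-tax equilibrium: p* = 223/14, q* = 96.5.
Tax on buyers shifts demand to qd = 208 − 7(p + 6) = 166 - 7p.
166 - 7p = -15 + 7p gives seller price ps = 181/14; buyers pay pb = 181/14 + 6 = 265/14.
New quantity: q = 208 − 7(265/14) = 75.5.
DWL = ½ × 6 × (96.5 − 75.5) = 63.

Deadweight loss = 63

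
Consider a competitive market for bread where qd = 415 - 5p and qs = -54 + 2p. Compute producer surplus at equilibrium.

Equilibrium: 415 - 5p = -54 + 2p gives p* = 67, q* = 80.
Supply starts at p = 27 (where qs = 0).
PS = ½(67 − 27)(80) = 1600.

Producer surplus = 1600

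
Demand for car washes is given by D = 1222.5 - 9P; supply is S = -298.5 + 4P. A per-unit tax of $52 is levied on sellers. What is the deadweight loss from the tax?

Pre-tax equilibrium: P* = 117, Q* = 169.5.
Tax on sellers shifts supply to S = -298.5 + 4(P − 52) = -506.5 + 4P.
1222.5 - 9P = -506.5 + 4P gives buyer price Pb = 133; sellers receive Ps = 133 − 52 = 81.
New quantity: Q = 1222.5 − 9(133) = 25.5.
DWL = ½ × 52 × (169.5 − 25.5) = 3744.

Deadweight loss = 3744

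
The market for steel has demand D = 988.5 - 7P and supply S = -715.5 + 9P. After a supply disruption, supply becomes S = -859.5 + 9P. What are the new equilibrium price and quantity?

Original equilibrium: P* = 106.5, Q* = 243.
New equilibrium: 988.5 - 7P = -859.5 + 9P, so 1848 = 16P and P' = 115.5; Q' = 988.5 − 7(115.5) = 180.

P' = 115.5, Q' = 180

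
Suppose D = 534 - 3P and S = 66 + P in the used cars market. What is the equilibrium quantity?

Q* = 183

Set D = S: 534 - 3P = 66 + P.
468 = 4P, so P* = 117.
Q* = 534 − 3(117) = 183.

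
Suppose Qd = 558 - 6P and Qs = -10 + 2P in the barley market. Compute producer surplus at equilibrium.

Equilibrium: 558 - 6P = -10 + 2P gives P* = 71, Q* = 132.
Supply starts at P = 5 (where Qs = 0).
PS = ½(71 − 5)(132) = 4356.

Producer surplus = 4356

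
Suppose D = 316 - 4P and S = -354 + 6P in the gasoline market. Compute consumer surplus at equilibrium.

Equilibrium: 316 - 4P = -354 + 6P gives P* = 67, Q* = 48.
Demand choke price (D = 0): P = 79.
CS = ½(79 − 67)(48) = 288.

Consumer surplus = 288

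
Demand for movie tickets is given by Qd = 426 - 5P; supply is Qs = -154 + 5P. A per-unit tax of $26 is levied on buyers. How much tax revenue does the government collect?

Pre-tax equilibrium: P* = 58, Q* = 136.
Tax on buyers shifts demand to Qd = 426 − 5(P + 26) = 296 - 5P.
296 - 5P = -154 + 5P gives seller price Ps = 45; buyers pay Pb = 45 + 26 = 71.
New quantity: Q = 426 − 5(71) = 71.
Revenue = 26 × 71 = 1846.

Tax revenue = 1846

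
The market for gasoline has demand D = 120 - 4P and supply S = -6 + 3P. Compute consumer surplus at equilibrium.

Equilibrium: 120 - 4P = -6 + 3P gives P* = 18, Q* = 48.
Demand choke price (D = 0): P = 30.
CS = ½(30 − 18)(48) = 288.

Consumer surplus = 288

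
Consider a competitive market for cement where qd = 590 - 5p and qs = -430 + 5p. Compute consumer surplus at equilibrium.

Consumer surplus = 640

Equilibrium: 590 - 5p = -430 + 5p gives p* = 102, q* = 80.
Demand choke price (qd = 0): p = 118.
CS = ½(118 − 102)(80) = 640.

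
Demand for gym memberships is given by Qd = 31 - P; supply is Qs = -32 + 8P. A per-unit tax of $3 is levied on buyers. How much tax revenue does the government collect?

Pre-tax equilibrium: P* = 7, Q* = 24.
Tax on buyers shifts demand to Qd = 31 − 1(P + 3) = 28 - P.
28 - P = -32 + 8P gives seller price Ps = 20/3; buyers pay Pb = 20/3 + 3 = 29/3.
New quantity: Q = 31 − 1(29/3) = 64/3.
Revenue = 3 × 64/3 = 64.

Tax revenue = 64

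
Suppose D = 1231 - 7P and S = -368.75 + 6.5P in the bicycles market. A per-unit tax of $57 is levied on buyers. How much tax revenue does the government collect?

Pre-tax equilibrium: P* = 118.5, Q* = 401.5.
Tax on buyers shifts demand to D = 1231 − 7(P + 57) = 832 - 7P.
832 - 7P = -368.75 + 6.5P gives seller price Ps = 1601/18; buyers pay Pb = 1601/18 + 57 = 2627/18.
New quantity: Q = 1231 − 7(2627/18) = 3769/18.
Revenue = 57 × 3769/18 = 71611/6.

Tax revenue = 71611/6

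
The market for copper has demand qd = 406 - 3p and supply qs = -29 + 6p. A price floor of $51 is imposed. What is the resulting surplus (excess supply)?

Equilibrium price would be p* = 145/3, so the floor at 51 binds.
At p = 51: qd = 253, qs = 277.
Surplus = 277 − 253 = 24.

Surplus = 24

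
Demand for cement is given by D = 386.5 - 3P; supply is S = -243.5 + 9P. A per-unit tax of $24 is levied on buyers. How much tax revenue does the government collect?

Tax revenue = 4200

Pre-tax equilibrium: P* = 52.5, Q* = 229.
Tax on buyers shifts demand to D = 386.5 − 3(P + 24) = 314.5 - 3P.
314.5 - 3P = -243.5 + 9P gives seller price Ps = 46.5; buyers pay Pb = 46.5 + 24 = 70.5.
New quantity: Q = 386.5 − 3(70.5) = 175.
Revenue = 24 × 175 = 4200.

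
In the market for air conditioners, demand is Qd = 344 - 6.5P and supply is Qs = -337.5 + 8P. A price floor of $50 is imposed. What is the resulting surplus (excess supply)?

Surplus = 43.5

Equilibrium price would be P* = 47, so the floor at 50 binds.
At P = 50: Qd = 19, Qs = 62.5.
Surplus = 62.5 − 19 = 43.5.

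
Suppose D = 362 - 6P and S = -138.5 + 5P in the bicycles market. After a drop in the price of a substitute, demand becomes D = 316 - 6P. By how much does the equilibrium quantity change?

ΔQ = -230/11

Original equilibrium: P* = 45.5, Q* = 89.
New equilibrium: 316 - 6P = -138.5 + 5P, so 454.5 = 11P and P' = 909/22; Q' = 316 − 6(909/22) = 749/11.
Change in quantity: 749/11 − 89 = -230/11.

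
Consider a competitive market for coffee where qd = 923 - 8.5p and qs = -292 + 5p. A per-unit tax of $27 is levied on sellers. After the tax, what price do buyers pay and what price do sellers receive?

Pre-tax equilibrium: p* = 90, q* = 158.
Tax on sellers shifts supply to qs = -292 + 5(p − 27) = -427 + 5p.
923 - 8.5p = -427 + 5p gives buyer price pb = 100; sellers receive ps = 100 − 27 = 73.
New quantity: q = 923 − 8.5(100) = 73.

Buyers pay $100, sellers receive $73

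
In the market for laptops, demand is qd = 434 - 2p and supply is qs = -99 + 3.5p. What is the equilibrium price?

p* = 1066/11

Set qd = qs: 434 - 2p = -99 + 3.5p.
533 = 5.5p, so p* = 1066/11.
q* = 434 − 2(1066/11) = 2642/11.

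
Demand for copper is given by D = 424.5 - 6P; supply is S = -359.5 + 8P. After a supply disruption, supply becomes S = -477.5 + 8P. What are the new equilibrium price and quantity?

P' = 451/7, Q' = 531/14

Original equilibrium: P* = 56, Q* = 88.5.
New equilibrium: 424.5 - 6P = -477.5 + 8P, so 902 = 14P and P' = 451/7; Q' = 424.5 − 6(451/7) = 531/14.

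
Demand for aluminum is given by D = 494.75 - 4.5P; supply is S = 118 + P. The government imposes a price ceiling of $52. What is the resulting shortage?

Equilibrium price would be P* = 68.5, so the ceiling at 52 binds.
At P = 52: D = 494.75 − 4.5(52) = 260.75, S = 118 + 1(52) = 170.
Shortage = 260.75 − 170 = 90.75.

Shortage = 90.75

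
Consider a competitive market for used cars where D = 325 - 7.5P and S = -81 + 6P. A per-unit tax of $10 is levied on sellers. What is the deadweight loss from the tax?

Deadweight loss = 500/3

Pre-tax equilibrium: P* = 812/27, Q* = 895/9.
Tax on sellers shifts supply to S = -81 + 6(P − 10) = -141 + 6P.
325 - 7.5P = -141 + 6P gives buyer price Pb = 932/27; sellers receive Ps = 932/27 − 10 = 662/27.
New quantity: Q = 325 − 7.5(932/27) = 595/9.
DWL = ½ × 10 × (895/9 − 595/9) = 500/3.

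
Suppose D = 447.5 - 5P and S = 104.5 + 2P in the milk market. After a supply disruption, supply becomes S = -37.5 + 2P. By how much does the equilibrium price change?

ΔP = 142/7

Original equilibrium: P* = 49, Q* = 202.5.
New equilibrium: 447.5 - 5P = -37.5 + 2P, so 485 = 7P and P' = 485/7; Q' = 447.5 − 5(485/7) = 1415/14.
Change in price: 485/7 − 49 = 142/7.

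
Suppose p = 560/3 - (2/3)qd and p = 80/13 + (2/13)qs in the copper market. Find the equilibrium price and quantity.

p* = 40, q* = 220

Set the two price expressions equal: 560/3 - (2/3)q = 80/13 + (2/13)q.
7040/39 = (32/39)q, so q* = 220.
p* = 560/3 − (2/3)(220) = 40.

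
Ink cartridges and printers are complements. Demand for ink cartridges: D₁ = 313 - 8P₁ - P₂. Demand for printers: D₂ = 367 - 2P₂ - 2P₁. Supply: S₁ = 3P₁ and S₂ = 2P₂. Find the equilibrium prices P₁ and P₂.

P₁ = 295/14, P₂ = 1137/14

Market 1: 313 - 8P₁ - P₂ = 3P₁ → 11P₁ + P₂ = 313.
Market 2: 4P₂ + 2P₁ = 367.
Eliminating P₂: 4×(1) − 1×(2) gives 42P₁ = 885, so P₁ = 295/14.
Back-substitute into (2): P₂ = (367 − 2×295/14) / 4 = 1137/14.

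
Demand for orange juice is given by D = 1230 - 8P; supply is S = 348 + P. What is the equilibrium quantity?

Q* = 446

Set D = S: 1230 - 8P = 348 + P.
882 = 9P, so P* = 98.
Q* = 1230 − 8(98) = 446.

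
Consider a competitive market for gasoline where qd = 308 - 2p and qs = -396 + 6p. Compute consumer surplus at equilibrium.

Consumer surplus = 4356

Equilibrium: 308 - 2p = -396 + 6p gives p* = 88, q* = 132.
Demand choke price (qd = 0): p = 154.
CS = ½(154 − 88)(132) = 4356.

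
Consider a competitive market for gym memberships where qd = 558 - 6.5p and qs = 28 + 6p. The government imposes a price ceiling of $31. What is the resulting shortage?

Shortage = 142.5

Equilibrium price would be p* = 42.4, so the ceiling at 31 binds.
At p = 31: qd = 558 − 6.5(31) = 356.5, qs = 28 + 6(31) = 214.
Shortage = 356.5 − 214 = 142.5.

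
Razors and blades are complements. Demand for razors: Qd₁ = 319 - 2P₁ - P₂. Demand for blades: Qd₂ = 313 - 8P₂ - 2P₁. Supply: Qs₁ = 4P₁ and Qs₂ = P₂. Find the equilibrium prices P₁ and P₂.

P₁ = 1279/26, P₂ = 310/13

Market 1: 319 - 2P₁ - P₂ = 4P₁ → 6P₁ + P₂ = 319.
Market 2: 9P₂ + 2P₁ = 313.
Eliminating P₂: 9×(1) − 1×(2) gives 52P₁ = 2558, so P₁ = 1279/26.
Back-substitute into (2): P₂ = (313 − 2×1279/26) / 9 = 310/13.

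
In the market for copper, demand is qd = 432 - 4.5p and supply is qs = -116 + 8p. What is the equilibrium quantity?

q* = 234.72

Set qd = qs: 432 - 4.5p = -116 + 8p.
548 = 12.5p, so p* = 43.84.
q* = 432 − 4.5(43.84) = 234.72.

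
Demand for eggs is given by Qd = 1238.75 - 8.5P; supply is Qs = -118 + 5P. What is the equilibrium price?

Set Qd = Qs: 1238.75 - 8.5P = -118 + 5P.
1356.75 = 13.5P, so P* = 100.5.
Q* = 1238.75 − 8.5(100.5) = 384.5.

P* = 100.5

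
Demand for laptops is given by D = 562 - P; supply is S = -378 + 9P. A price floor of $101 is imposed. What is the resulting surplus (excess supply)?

Equilibrium price would be P* = 94, so the floor at 101 binds.
At P = 101: D = 461, S = 531.
Surplus = 531 − 461 = 70.

Surplus = 70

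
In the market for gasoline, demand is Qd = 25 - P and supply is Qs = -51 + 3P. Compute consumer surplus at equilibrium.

Equilibrium: 25 - P = -51 + 3P gives P* = 19, Q* = 6.
Demand choke price (Qd = 0): P = 25.
CS = ½(25 − 19)(6) = 18.

Consumer surplus = 18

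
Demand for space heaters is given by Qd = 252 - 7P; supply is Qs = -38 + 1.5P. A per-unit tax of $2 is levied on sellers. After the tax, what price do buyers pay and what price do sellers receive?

Pre-tax equilibrium: P* = 580/17, Q* = 224/17.
Tax on sellers shifts supply to Qs = -38 + 1.5(P − 2) = -41 + 1.5P.
252 - 7P = -41 + 1.5P gives buyer price Pb = 586/17; sellers receive Ps = 586/17 − 2 = 552/17.
New quantity: Q = 252 − 7(586/17) = 182/17.

Buyers pay 586/17, sellers receive 552/17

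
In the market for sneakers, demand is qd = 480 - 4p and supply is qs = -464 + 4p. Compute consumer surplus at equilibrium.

Consumer surplus = 8

Equilibrium: 480 - 4p = -464 + 4p gives p* = 118, q* = 8.
Demand choke price (qd = 0): p = 120.
CS = ½(120 − 118)(8) = 8.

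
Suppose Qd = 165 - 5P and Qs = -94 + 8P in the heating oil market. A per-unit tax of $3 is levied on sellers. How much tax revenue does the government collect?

Tax revenue = 2190/13

Pre-tax equilibrium: P* = 259/13, Q* = 850/13.
Tax on sellers shifts supply to Qs = -94 + 8(P − 3) = -118 + 8P.
165 - 5P = -118 + 8P gives buyer price Pb = 283/13; sellers receive Ps = 283/13 − 3 = 244/13.
New quantity: Q = 165 − 5(283/13) = 730/13.
Revenue = 3 × 730/13 = 2190/13.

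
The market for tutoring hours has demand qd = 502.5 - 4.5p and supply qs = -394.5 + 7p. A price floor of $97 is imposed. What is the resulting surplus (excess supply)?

Surplus = 218.5

Equilibrium price would be p* = 78, so the floor at 97 binds.
At p = 97: qd = 66, qs = 284.5.
Surplus = 284.5 − 66 = 218.5.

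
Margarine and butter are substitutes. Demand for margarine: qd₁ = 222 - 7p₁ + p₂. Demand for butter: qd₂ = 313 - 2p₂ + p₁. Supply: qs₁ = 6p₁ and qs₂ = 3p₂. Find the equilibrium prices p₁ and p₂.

Market 1: 222 - 7p₁ + p₂ = 6p₁ → 13p₁ - p₂ = 222.
Market 2: 5p₂ - p₁ = 313.
Eliminating p₂: 5×(1) + 1×(2) gives 64p₁ = 1423, so p₁ = 22.234375.
Back-substitute into (2): p₂ = (313 + 1×22.234375) / 5 = 67.046875.

p₁ = 22.234375, p₂ = 67.046875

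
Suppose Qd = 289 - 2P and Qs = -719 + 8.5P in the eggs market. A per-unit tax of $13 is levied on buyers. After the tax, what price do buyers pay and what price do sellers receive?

Pre-tax equilibrium: P* = 96, Q* = 97.
Tax on buyers shifts demand to Qd = 289 − 2(P + 13) = 263 - 2P.
263 - 2P = -719 + 8.5P gives seller price Ps = 1964/21; buyers pay Pb = 1964/21 + 13 = 2237/21.
New quantity: Q = 289 − 2(2237/21) = 1595/21.

Buyers pay 2237/21, sellers receive 1964/21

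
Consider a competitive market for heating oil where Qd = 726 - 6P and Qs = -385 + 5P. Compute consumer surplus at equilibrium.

Equilibrium: 726 - 6P = -385 + 5P gives P* = 101, Q* = 120.
Demand choke price (Qd = 0): P = 121.
CS = ½(121 − 101)(120) = 1200.

Consumer surplus = 1200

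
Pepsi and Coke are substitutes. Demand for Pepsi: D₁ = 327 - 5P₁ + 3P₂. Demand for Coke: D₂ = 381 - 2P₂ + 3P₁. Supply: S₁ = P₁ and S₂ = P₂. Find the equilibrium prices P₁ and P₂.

Market 1: 327 - 5P₁ + 3P₂ = P₁ → 6P₁ - 3P₂ = 327.
Market 2: 3P₂ - 3P₁ = 381.
Eliminating P₂: 3×(1) + 3×(2) gives 9P₁ = 2124, so P₁ = 236.
Back-substitute into (2): P₂ = (381 + 3×236) / 3 = 363.

P₁ = 236, P₂ = 363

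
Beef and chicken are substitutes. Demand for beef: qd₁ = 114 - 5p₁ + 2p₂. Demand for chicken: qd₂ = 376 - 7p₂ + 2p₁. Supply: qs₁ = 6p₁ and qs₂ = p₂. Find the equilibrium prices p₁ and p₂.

p₁ = 416/21, p₂ = 1091/21

Market 1: 114 - 5p₁ + 2p₂ = 6p₁ → 11p₁ - 2p₂ = 114.
Market 2: 8p₂ - 2p₁ = 376.
Eliminating p₂: 8×(1) + 2×(2) gives 84p₁ = 1664, so p₁ = 416/21.
Back-substitute into (2): p₂ = (376 + 2×416/21) / 8 = 1091/21.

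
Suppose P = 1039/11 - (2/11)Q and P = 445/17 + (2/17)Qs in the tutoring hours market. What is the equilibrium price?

Set the two price expressions equal: 1039/11 - (2/11)Q = 445/17 + (2/17)Q.
12768/187 = (56/187)Q, so Q* = 228.
P* = 1039/11 − (2/11)(228) = 53.

P* = 53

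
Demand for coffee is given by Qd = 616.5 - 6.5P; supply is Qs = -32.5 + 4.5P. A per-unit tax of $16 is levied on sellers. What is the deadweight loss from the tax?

Deadweight loss = 3744/11

Pre-tax equilibrium: P* = 59, Q* = 233.
Tax on sellers shifts supply to Qs = -32.5 + 4.5(P − 16) = -104.5 + 4.5P.
616.5 - 6.5P = -104.5 + 4.5P gives buyer price Pb = 721/11; sellers receive Ps = 721/11 − 16 = 545/11.
New quantity: Q = 616.5 − 6.5(721/11) = 2095/11.
DWL = ½ × 16 × (233 − 2095/11) = 3744/11.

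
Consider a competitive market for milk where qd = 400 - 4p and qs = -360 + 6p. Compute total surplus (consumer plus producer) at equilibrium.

Equilibrium: 400 - 4p = -360 + 6p gives p* = 76, q* = 96.
Demand choke price: p = 100; supply starts at p = 60.
CS = ½(100 − 76)(96) = 1152; PS = ½(76 − 60)(96) = 768.

Total surplus = 1920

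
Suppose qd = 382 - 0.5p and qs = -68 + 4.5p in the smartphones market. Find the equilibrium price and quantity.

p* = 90, q* = 337

Set qd = qs: 382 - 0.5p = -68 + 4.5p.
450 = 5p, so p* = 90.
q* = 382 − 0.5(90) = 337.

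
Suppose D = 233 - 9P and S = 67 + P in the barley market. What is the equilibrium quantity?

Set D = S: 233 - 9P = 67 + P.
166 = 10P, so P* = 16.6.
Q* = 233 − 9(16.6) = 83.6.

Q* = 83.6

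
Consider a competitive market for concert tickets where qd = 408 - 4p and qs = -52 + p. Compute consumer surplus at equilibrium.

Equilibrium: 408 - 4p = -52 + p gives p* = 92, q* = 40.
Demand choke price (qd = 0): p = 102.
CS = ½(102 − 92)(40) = 200.

Consumer surplus = 200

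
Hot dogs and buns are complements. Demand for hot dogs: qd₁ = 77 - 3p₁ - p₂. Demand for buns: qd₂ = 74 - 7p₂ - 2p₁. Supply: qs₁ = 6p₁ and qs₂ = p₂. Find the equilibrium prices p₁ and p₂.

p₁ = 271/35, p₂ = 256/35

Market 1: 77 - 3p₁ - p₂ = 6p₁ → 9p₁ + p₂ = 77.
Market 2: 8p₂ + 2p₁ = 74.
Eliminating p₂: 8×(1) − 1×(2) gives 70p₁ = 542, so p₁ = 271/35.
Back-substitute into (2): p₂ = (74 − 2×271/35) / 8 = 256/35.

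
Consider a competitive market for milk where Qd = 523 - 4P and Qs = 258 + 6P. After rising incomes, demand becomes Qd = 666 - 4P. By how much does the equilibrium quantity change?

ΔQ = 85.8

Original equilibrium: P* = 26.5, Q* = 417.
New equilibrium: 666 - 4P = 258 + 6P, so 408 = 10P and P' = 40.8; Q' = 666 − 4(40.8) = 502.8.
Change in quantity: 502.8 − 417 = 85.8.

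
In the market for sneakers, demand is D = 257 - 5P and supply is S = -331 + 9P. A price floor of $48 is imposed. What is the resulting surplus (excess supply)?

Surplus = 84

Equilibrium price would be P* = 42, so the floor at 48 binds.
At P = 48: D = 17, S = 101.
Surplus = 101 − 17 = 84.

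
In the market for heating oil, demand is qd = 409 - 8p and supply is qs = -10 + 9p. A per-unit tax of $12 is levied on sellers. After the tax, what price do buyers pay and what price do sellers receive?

Buyers pay $31, sellers receive $19

Pre-tax equilibrium: p* = 419/17, q* = 3601/17.
Tax on sellers shifts supply to qs = -10 + 9(p − 12) = -118 + 9p.
409 - 8p = -118 + 9p gives buyer price pb = 31; sellers receive ps = 31 − 12 = 19.
New quantity: q = 409 − 8(31) = 161.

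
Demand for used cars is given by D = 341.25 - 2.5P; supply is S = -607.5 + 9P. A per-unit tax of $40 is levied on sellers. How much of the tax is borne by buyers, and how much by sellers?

Pre-tax equilibrium: P* = 82.5, Q* = 135.
Tax on sellers shifts supply to S = -607.5 + 9(P − 40) = -967.5 + 9P.
341.25 - 2.5P = -967.5 + 9P gives buyer price Pb = 5235/46; sellers receive Ps = 5235/46 − 40 = 3395/46.
New quantity: Q = 341.25 − 2.5(5235/46) = 1305/23.
Buyer burden = 5235/46 − 82.5 = 720/23; seller burden = 82.5 − 3395/46 = 200/23.

Buyers bear 720/23, sellers bear 200/23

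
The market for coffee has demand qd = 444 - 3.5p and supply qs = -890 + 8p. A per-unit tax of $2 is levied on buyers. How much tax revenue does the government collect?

Pre-tax equilibrium: p* = 116, q* = 38.
Tax on buyers shifts demand to qd = 444 − 3.5(p + 2) = 437 - 3.5p.
437 - 3.5p = -890 + 8p gives seller price ps = 2654/23; buyers pay pb = 2654/23 + 2 = 2700/23.
New quantity: q = 444 − 3.5(2700/23) = 762/23.
Revenue = 2 × 762/23 = 1524/23.

Tax revenue = 1524/23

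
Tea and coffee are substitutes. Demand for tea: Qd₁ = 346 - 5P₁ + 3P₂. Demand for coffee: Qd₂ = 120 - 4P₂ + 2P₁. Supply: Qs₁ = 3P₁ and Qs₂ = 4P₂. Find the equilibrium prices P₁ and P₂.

P₁ = 1564/29, P₂ = 826/29

Market 1: 346 - 5P₁ + 3P₂ = 3P₁ → 8P₁ - 3P₂ = 346.
Market 2: 8P₂ - 2P₁ = 120.
Eliminating P₂: 8×(1) + 3×(2) gives 58P₁ = 3128, so P₁ = 1564/29.
Back-substitute into (2): P₂ = (120 + 2×1564/29) / 8 = 826/29.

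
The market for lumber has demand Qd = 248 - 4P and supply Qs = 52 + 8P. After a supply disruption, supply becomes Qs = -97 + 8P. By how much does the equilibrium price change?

Original equilibrium: P* = 49/3, Q* = 548/3.
New equilibrium: 248 - 4P = -97 + 8P, so 345 = 12P and P' = 28.75; Q' = 248 − 4(28.75) = 133.
Change in price: 28.75 − 49/3 = 149/12.

ΔP = 149/12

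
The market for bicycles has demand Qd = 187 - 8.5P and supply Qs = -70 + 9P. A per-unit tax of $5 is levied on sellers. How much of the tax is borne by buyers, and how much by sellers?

Buyers bear 18/7, sellers bear 17/7

Pre-tax equilibrium: P* = 514/35, Q* = 2176/35.
Tax on sellers shifts supply to Qs = -70 + 9(P − 5) = -115 + 9P.
187 - 8.5P = -115 + 9P gives buyer price Pb = 604/35; sellers receive Ps = 604/35 − 5 = 429/35.
New quantity: Q = 187 − 8.5(604/35) = 1411/35.
Buyer burden = 604/35 − 514/35 = 18/7; seller burden = 514/35 − 429/35 = 17/7.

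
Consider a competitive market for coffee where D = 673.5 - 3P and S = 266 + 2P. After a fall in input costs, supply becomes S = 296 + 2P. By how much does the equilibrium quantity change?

Original equilibrium: P* = 81.5, Q* = 429.
New equilibrium: 673.5 - 3P = 296 + 2P, so 377.5 = 5P and P' = 75.5; Q' = 673.5 − 3(75.5) = 447.
Change in quantity: 447 − 429 = 18.

ΔQ = 18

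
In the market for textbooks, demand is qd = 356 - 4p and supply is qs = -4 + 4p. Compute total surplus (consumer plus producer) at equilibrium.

Total surplus = 7744

Equilibrium: 356 - 4p = -4 + 4p gives p* = 45, q* = 176.
Demand choke price: p = 89; supply starts at p = 1.
CS = ½(89 − 45)(176) = 3872; PS = ½(45 − 1)(176) = 3872.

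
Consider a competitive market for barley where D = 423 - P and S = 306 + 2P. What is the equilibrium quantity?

Q* = 384

Set D = S: 423 - P = 306 + 2P.
117 = 3P, so P* = 39.
Q* = 423 − 1(39) = 384.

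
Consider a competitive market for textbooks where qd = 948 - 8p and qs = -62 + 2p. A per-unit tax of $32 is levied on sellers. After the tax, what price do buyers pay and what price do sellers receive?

Pre-tax equilibrium: p* = 101, q* = 140.
Tax on sellers shifts supply to qs = -62 + 2(p − 32) = -126 + 2p.
948 - 8p = -126 + 2p gives buyer price pb = 107.4; sellers receive ps = 107.4 − 32 = 75.4.
New quantity: q = 948 − 8(107.4) = 88.8.

Buyers pay $107.4, sellers receive $75.4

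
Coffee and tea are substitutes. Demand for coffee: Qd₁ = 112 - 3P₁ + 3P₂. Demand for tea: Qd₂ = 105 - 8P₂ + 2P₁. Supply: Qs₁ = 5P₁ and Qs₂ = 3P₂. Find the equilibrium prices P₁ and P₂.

P₁ = 1547/82, P₂ = 532/41

Market 1: 112 - 3P₁ + 3P₂ = 5P₁ → 8P₁ - 3P₂ = 112.
Market 2: 11P₂ - 2P₁ = 105.
Eliminating P₂: 11×(1) + 3×(2) gives 82P₁ = 1547, so P₁ = 1547/82.
Back-substitute into (2): P₂ = (105 + 2×1547/82) / 11 = 532/41.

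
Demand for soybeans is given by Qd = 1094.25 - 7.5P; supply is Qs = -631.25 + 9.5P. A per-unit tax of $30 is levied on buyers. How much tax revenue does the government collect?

Tax revenue = 105705/17

Pre-tax equilibrium: P* = 101.5, Q* = 333.
Tax on buyers shifts demand to Qd = 1094.25 − 7.5(P + 30) = 869.25 - 7.5P.
869.25 - 7.5P = -631.25 + 9.5P gives seller price Ps = 3001/34; buyers pay Pb = 3001/34 + 30 = 4021/34.
New quantity: Q = 1094.25 − 7.5(4021/34) = 7047/34.
Revenue = 30 × 7047/34 = 105705/17.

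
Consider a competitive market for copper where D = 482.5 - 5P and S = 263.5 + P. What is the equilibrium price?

Set D = S: 482.5 - 5P = 263.5 + P.
219 = 6P, so P* = 36.5.
Q* = 482.5 − 5(36.5) = 300.

P* = 36.5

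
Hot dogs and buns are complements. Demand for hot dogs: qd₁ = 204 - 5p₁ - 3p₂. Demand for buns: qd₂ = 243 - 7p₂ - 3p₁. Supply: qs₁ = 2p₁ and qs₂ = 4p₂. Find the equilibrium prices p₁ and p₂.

p₁ = 1515/68, p₂ = 1089/68

Market 1: 204 - 5p₁ - 3p₂ = 2p₁ → 7p₁ + 3p₂ = 204.
Market 2: 11p₂ + 3p₁ = 243.
Eliminating p₂: 11×(1) − 3×(2) gives 68p₁ = 1515, so p₁ = 1515/68.
Back-substitute into (2): p₂ = (243 − 3×1515/68) / 11 = 1089/68.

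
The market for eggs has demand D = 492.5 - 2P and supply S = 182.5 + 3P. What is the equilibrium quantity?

Q* = 368.5

Set D = S: 492.5 - 2P = 182.5 + 3P.
310 = 5P, so P* = 62.
Q* = 492.5 − 2(62) = 368.5.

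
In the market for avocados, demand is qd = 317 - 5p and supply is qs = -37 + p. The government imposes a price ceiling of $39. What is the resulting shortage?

Shortage = 120

Equilibrium price would be p* = 59, so the ceiling at 39 binds.
At p = 39: qd = 317 − 5(39) = 122, qs = -37 + 1(39) = 2.
Shortage = 122 − 2 = 120.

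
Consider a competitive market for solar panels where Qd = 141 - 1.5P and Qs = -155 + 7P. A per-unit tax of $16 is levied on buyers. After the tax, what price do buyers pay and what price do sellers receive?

Buyers pay $48, sellers receive $32

Pre-tax equilibrium: P* = 592/17, Q* = 1509/17.
Tax on buyers shifts demand to Qd = 141 − 1.5(P + 16) = 117 - 1.5P.
117 - 1.5P = -155 + 7P gives seller price Ps = 32; buyers pay Pb = 32 + 16 = 48.
New quantity: Q = 141 − 1.5(48) = 69.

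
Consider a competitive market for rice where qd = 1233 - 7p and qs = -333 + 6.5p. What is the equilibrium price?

Set qd = qs: 1233 - 7p = -333 + 6.5p.
1566 = 13.5p, so p* = 116.
q* = 1233 − 7(116) = 421.

p* = 116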